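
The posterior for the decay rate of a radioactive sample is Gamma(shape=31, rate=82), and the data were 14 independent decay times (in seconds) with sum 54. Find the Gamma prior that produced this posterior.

Gamma(shape=17, rate=28)

Gamma–exponential conjugacy: posterior shape = α + n, posterior rate = β + Σtᵢ.
So α = 31 − 14 = 17 and β = 82 − 54 = 28.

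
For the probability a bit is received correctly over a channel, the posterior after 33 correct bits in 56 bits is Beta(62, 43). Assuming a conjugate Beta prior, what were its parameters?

Under Beta–binomial conjugacy the posterior parameters are (a+s, b+f).
Subtract the data counts: 62−33=29, 43−23=20.

Beta(29, 20)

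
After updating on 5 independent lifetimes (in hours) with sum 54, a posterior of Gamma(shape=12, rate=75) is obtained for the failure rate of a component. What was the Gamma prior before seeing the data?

For an exponential likelihood with a Gamma(α, β) prior on the rate, n observations with total T give posterior Gamma(α+n, β+T).
So α = 12 − 5 = 7 and β = 75 − 54 = 21.

Gamma(shape=7, rate=21)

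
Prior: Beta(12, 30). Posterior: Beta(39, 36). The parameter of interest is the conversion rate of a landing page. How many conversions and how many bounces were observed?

27 conversions and 6 bounces

Under Beta–binomial conjugacy the posterior parameters are (α+s, β+f).
So s = 39 − 12 = 27 and f = 36 − 30 = 6.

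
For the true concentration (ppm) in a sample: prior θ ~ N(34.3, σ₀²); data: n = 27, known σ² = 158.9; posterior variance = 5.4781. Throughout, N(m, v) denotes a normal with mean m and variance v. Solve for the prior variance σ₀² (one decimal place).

For the Normal–Normal model with known σ², precisions add: τ_n = τ₀ + n/σ².
So 1/σ₀² = 1/5.4781 − 27/158.9 = 0.182545 − 0.169918 = 0.012627.
Hence σ₀² = 1/0.012627 ≈ 79.2.

σ₀² = 79.2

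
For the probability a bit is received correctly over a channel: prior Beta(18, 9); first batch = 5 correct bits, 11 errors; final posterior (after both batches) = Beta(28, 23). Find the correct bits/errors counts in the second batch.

5 correct bits and 3 errors

Because Beta–binomial updating is additive in the counts, the combined data contributed (α_post−α_prior, β_post−β_prior) successes and failures.
Total across both batches: 28−18=10 correct bits, 23−9=14 errors.
Subtract the first batch: 10−5=5 correct bits and 14−11=3 errors.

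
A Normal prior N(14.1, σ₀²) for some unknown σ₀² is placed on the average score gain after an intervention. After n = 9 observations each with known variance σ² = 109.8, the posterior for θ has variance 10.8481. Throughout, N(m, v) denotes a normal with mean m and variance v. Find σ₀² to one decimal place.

For the Normal–Normal model with known σ², precisions add: τ_n = τ₀ + n/σ².
So 1/σ₀² = 1/10.8481 − 9/109.8 = 0.092182 − 0.081967 = 0.010215.
Hence σ₀² = 1/0.010215 ≈ 97.9.

σ₀² = 97.9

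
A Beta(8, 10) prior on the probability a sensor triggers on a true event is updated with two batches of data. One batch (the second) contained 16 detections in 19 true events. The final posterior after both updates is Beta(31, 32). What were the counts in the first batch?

Because Beta–binomial updating is additive in the counts, the combined data contributed (α_post−α_prior, β_post−β_prior) successes and failures.
Total across both batches: 31−8=23 detections, 32−10=22 misses.
Subtract the second batch: 23−16=7 detections and 22−3=19 misses.

7 detections and 19 misses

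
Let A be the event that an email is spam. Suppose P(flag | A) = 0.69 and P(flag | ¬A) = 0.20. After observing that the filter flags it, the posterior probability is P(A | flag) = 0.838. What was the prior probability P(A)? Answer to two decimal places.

P(A) = 0.60

In odds form, posterior odds = prior odds × likelihood ratio, so prior odds = posterior odds ÷ LR.
Posterior odds = 0.838/(1−0.838) = 5.1728. LR = 0.69/0.20 = 3.4500.
Prior odds = 5.1728/3.4500 = 1.4994, so P(A) = 1.4994/(1+1.4994) ≈ 0.60.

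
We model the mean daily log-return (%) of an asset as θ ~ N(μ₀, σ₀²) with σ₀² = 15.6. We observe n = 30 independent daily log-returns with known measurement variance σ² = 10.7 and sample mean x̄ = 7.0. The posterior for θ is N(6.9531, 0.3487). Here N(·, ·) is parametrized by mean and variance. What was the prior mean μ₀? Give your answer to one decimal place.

With known observation variance, the Normal–Normal posterior has precision τ_n = τ₀ + n/σ² and mean μ_n = (τ₀μ₀ + (n/σ²)x̄)/τ_n.
Here τ₀ = 1/15.6 = 0.064103 and τ_data = 30/10.7 = 2.803738, so τ_n = 2.867841.
Rearranging for μ₀: μ₀ = (μ_n·τ_n − τ_data·x̄)/τ₀ = (6.9531·2.867841 − 2.803738·7.0) / 0.064103 = 0.314219/0.064103 ≈ 4.9.

μ₀ = 4.9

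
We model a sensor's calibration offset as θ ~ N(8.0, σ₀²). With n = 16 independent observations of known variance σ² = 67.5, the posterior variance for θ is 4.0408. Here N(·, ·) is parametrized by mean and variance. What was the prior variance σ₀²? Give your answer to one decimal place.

For the Normal–Normal model with known σ², precisions add: τ_n = τ₀ + n/σ².
So 1/σ₀² = 1/4.0408 − 16/67.5 = 0.247476 − 0.237037 = 0.010439.
Hence σ₀² = 1/0.010439 ≈ 95.8.

σ₀² = 95.8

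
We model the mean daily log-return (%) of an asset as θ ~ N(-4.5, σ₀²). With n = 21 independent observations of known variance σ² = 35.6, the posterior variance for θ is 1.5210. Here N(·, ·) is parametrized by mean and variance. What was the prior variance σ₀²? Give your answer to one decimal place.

σ₀² = 14.8

For the Normal–Normal model with known σ², precisions add: τ_n = τ₀ + n/σ².
So 1/σ₀² = 1/1.5210 − 21/35.6 = 0.657462 − 0.589888 = 0.067574.
Hence σ₀² = 1/0.067574 ≈ 14.8.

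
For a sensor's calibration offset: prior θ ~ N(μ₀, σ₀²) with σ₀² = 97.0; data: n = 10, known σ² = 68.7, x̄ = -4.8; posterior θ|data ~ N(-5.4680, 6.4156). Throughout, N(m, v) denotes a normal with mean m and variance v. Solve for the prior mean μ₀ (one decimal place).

With known observation variance, the Normal–Normal posterior has precision τ_n = τ₀ + n/σ² and mean μ_n = (τ₀μ₀ + (n/σ²)x̄)/τ_n.
Here τ₀ = 1/97.0 = 0.010309 and τ_data = 10/68.7 = 0.145560, so τ_n = 0.155869.
Rearranging for μ₀: μ₀ = (μ_n·τ_n − τ_data·x̄)/τ₀ = (-5.4680·0.155869 − 0.145560·-4.8) / 0.010309 = -0.153604/0.010309 ≈ -14.9.

μ₀ = -14.9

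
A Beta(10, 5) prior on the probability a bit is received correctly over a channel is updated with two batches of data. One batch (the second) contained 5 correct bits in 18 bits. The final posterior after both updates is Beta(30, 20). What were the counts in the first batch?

15 correct bits and 2 errors

Because Beta–binomial updating is additive in the counts, the combined data contributed (α_post−α_prior, β_post−β_prior) successes and failures.
Total across both batches: 30−10=20 correct bits, 20−5=15 errors.
Subtract the second batch: 20−5=15 correct bits and 15−13=2 errors.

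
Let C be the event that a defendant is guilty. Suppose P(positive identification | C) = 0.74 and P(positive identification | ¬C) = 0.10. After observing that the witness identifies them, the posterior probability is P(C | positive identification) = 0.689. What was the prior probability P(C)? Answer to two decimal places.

P(C) = 0.23

Bayes' rule in odds form gives O(C|E) = O(C)·[P(E|C)/P(E|¬C)], hence O(C) = O(C|E)/LR.
Posterior odds = 0.689/(1−0.689) = 2.2154. LR = 0.74/0.10 = 7.4000.
Prior odds = 2.2154/7.4000 = 0.2994, so P(C) = 0.2994/(1+0.2994) ≈ 0.23.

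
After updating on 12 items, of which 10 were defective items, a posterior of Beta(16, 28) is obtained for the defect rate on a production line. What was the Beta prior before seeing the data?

Beta(6, 26)

Beta is conjugate to the binomial likelihood: posterior = Beta(α+s, β+f).
Subtract the data counts: 16−10=6, 28−2=26.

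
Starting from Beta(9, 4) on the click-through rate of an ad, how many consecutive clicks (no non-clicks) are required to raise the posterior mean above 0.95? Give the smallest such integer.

After k clicks and 0 non-clicks the posterior is Beta(9+k, 4), with mean (9+k)/(9+4+k).
Set (9+k)/(13+k) > 0.95 and solve: k > (0.95·13 − 9)/(1 − 0.95) = 67.000.
The smallest integer exceeding 67.000 is 68.

k = 68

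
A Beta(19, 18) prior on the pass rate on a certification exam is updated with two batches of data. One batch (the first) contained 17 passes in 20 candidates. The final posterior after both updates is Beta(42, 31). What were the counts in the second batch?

6 passes and 10 failures

Because Beta–binomial updating is additive in the counts, the combined data contributed (α_post−α_prior, β_post−β_prior) successes and failures.
Total across both batches: 42−19=23 passes, 31−18=13 failures.
Subtract the first batch: 23−17=6 passes and 13−3=10 failures.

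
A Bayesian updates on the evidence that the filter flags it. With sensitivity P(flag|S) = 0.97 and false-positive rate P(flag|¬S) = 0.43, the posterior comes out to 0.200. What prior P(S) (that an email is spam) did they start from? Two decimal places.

P(S) = 0.10

In odds form, posterior odds = prior odds × likelihood ratio, so prior odds = posterior odds ÷ LR.
Posterior odds = 0.200/(1−0.200) = 0.2500. LR = 0.97/0.43 = 2.2558.
Prior odds = 0.2500/2.2558 = 0.1108, so P(S) = 0.1108/(1+0.1108) ≈ 0.10.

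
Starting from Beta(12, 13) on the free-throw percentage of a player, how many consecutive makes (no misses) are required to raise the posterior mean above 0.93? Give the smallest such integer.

After k makes and 0 misses the posterior is Beta(12+k, 13), with mean (12+k)/(12+13+k).
Set (12+k)/(25+k) > 0.93 and solve: k > (0.93·25 − 12)/(1 − 0.93) = 160.714.
The smallest integer exceeding 160.714 is 161, and checking k=161: (173)/(186) = 0.9301 > 0.93.

k = 161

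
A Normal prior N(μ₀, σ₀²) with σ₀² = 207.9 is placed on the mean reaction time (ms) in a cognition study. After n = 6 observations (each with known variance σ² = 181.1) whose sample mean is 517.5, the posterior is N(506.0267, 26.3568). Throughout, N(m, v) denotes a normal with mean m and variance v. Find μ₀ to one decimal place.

With known observation variance, the Normal–Normal posterior has precision τ_n = τ₀ + n/σ² and mean μ_n = (τ₀μ₀ + (n/σ²)x̄)/τ_n.
Here τ₀ = 1/207.9 = 0.004810 and τ_data = 6/181.1 = 0.033131, so τ_n = 0.037941.
Rearranging for μ₀: μ₀ = (μ_n·τ_n − τ_data·x̄)/τ₀ = (506.0267·0.037941 − 0.033131·517.5) / 0.004810 = 2.053867/0.004810 ≈ 427.0.

μ₀ = 427.0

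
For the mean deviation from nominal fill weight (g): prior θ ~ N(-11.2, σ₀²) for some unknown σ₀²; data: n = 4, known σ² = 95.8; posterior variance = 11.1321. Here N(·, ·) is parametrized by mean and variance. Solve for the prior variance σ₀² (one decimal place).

σ₀² = 20.8

Posterior precision equals prior precision plus data precision: 1/σ_n² = 1/σ₀² + n/σ².
So 1/σ₀² = 1/11.1321 − 4/95.8 = 0.089830 − 0.041754 = 0.048076.
Hence σ₀² = 1/0.048076 ≈ 20.8.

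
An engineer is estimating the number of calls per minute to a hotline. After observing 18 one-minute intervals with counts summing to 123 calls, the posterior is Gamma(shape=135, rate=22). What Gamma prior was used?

Gamma(shape=12, rate=4)

Gamma–Poisson conjugacy: posterior shape = α + Σxᵢ, posterior rate = β + n.
So α = 135 − 123 = 12 and β = 22 − 18 = 4.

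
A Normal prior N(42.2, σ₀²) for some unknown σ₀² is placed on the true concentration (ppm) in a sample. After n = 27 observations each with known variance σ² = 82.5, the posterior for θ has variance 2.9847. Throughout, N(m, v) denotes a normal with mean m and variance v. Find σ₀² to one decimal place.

For the Normal–Normal model with known σ², precisions add: τ_n = τ₀ + n/σ².
So 1/σ₀² = 1/2.9847 − 27/82.5 = 0.335042 − 0.327273 = 0.007769.
Hence σ₀² = 1/0.007769 ≈ 128.7.

σ₀² = 128.7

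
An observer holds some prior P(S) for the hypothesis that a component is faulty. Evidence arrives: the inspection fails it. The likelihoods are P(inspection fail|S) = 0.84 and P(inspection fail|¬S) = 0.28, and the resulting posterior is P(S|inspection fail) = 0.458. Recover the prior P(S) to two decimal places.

P(S) = 0.22

In odds form, posterior odds = prior odds × likelihood ratio, so prior odds = posterior odds ÷ LR.
Posterior odds = 0.458/(1−0.458) = 0.8450. LR = 0.84/0.28 = 3.0000.
Prior odds = 0.8450/3.0000 = 0.2817, so P(S) = 0.2817/(1+0.2817) ≈ 0.22.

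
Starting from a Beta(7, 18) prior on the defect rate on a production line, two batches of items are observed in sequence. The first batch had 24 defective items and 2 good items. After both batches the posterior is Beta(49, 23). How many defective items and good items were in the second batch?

Because Beta–binomial updating is additive in the counts, the combined data contributed (α_post−α_prior, β_post−β_prior) successes and failures.
Total across both batches: 49−7=42 defective items, 23−18=5 good items.
Subtract the first batch: 42−24=18 defective items and 5−2=3 good items.

18 defective items and 3 good items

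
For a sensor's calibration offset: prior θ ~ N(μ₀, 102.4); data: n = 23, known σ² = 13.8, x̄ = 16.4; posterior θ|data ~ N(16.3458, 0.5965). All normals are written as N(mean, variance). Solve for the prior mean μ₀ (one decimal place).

μ₀ = 7.1

With known observation variance, the Normal–Normal posterior has precision τ_n = τ₀ + n/σ² and mean μ_n = (τ₀μ₀ + (n/σ²)x̄)/τ_n.
Here τ₀ = 1/102.4 = 0.009766 and τ_data = 23/13.8 = 1.666667, so τ_n = 1.676433.
Rearranging for μ₀: μ₀ = (μ_n·τ_n − τ_data·x̄)/τ₀ = (16.3458·1.676433 − 1.666667·16.4) / 0.009766 = 0.069300/0.009766 ≈ 7.1.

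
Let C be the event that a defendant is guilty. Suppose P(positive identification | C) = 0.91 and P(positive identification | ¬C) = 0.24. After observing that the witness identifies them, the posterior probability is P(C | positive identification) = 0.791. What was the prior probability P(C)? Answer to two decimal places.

Bayes' rule in odds form gives O(C|E) = O(C)·[P(E|C)/P(E|¬C)], hence O(C) = O(C|E)/LR.
Posterior odds = 0.791/(1−0.791) = 3.7847. LR = 0.91/0.24 = 3.7917.
Prior odds = 3.7847/3.7917 = 0.9982, so P(C) = 0.9982/(1+0.9982) ≈ 0.50.

P(C) = 0.50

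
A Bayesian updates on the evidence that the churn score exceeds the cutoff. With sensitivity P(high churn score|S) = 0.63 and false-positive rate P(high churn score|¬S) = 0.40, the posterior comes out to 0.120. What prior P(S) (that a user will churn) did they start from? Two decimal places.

P(S) = 0.08

Bayes' rule in odds form gives O(S|E) = O(S)·[P(E|S)/P(E|¬S)], hence O(S) = O(S|E)/LR.
Posterior odds = 0.120/(1−0.120) = 0.1364. LR = 0.63/0.40 = 1.5750.
Prior odds = 0.1364/1.5750 = 0.0866, so P(S) = 0.0866/(1+0.0866) ≈ 0.08.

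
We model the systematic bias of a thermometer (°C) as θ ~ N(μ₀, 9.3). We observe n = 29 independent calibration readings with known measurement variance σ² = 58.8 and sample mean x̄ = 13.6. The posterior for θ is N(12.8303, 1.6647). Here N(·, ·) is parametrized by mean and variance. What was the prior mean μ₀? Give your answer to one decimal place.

μ₀ = 9.3

The posterior mean is a precision-weighted average: μ_n = (τ₀μ₀ + τ_data·x̄)/(τ₀+τ_data), with τ₀=1/σ₀² and τ_data=n/σ².
Here τ₀ = 1/9.3 = 0.107527 and τ_data = 29/58.8 = 0.493197, so τ_n = 0.600724.
Rearranging for μ₀: μ₀ = (μ_n·τ_n − τ_data·x̄)/τ₀ = (12.8303·0.600724 − 0.493197·13.6) / 0.107527 = 0.999990/0.107527 ≈ 9.3.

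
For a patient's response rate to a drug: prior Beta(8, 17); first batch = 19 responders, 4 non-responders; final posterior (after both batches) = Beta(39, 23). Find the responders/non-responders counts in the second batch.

Sequential conjugate updates are equivalent to a single update on the pooled data, so total successes = posterior α − prior α and total failures = posterior β − prior β.
Total across both batches: 39−8=31 responders, 23−17=6 non-responders.
Subtract the first batch: 31−19=12 responders and 6−4=2 non-responders.

12 responders and 2 non-responders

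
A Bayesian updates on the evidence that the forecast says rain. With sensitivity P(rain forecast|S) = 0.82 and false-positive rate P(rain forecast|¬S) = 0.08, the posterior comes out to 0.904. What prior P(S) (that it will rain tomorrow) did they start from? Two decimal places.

In odds form, posterior odds = prior odds × likelihood ratio, so prior odds = posterior odds ÷ LR.
Posterior odds = 0.904/(1−0.904) = 9.4167. LR = 0.82/0.08 = 10.2500.
Prior odds = 9.4167/10.2500 = 0.9187, so P(S) = 0.9187/(1+0.9187) ≈ 0.48.

P(S) = 0.48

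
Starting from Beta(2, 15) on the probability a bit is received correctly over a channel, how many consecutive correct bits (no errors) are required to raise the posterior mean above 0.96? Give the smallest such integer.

After k correct bits and 0 errors the posterior is Beta(2+k, 15), with mean (2+k)/(2+15+k).
Set (2+k)/(17+k) > 0.96 and solve: k > (0.96·17 − 2)/(1 − 0.96) = 358.000.
The smallest integer exceeding 358.000 is 359, and checking k=359: (361)/(376) = 0.9601 > 0.96.

k = 359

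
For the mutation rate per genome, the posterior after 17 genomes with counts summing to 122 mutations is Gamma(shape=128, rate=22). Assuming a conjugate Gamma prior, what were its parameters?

A Gamma(α, β) prior (rate parametrization) on a Poisson rate with n observations summing to S gives posterior Gamma(α+S, β+n).
So α = 128 − 122 = 6 and β = 22 − 17 = 5.

Gamma(shape=6, rate=5)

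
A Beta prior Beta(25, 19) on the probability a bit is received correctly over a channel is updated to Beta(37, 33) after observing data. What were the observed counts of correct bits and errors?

A Beta(α, β) prior with s successes and f failures in binomial data gives a Beta(α+s, β+f) posterior.
So s = 37 − 25 = 12 and f = 33 − 19 = 14.

12 correct bits and 14 errors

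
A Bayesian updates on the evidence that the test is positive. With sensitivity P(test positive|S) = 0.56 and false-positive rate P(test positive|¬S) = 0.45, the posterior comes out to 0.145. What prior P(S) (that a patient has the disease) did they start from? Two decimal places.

Bayes' rule in odds form gives O(S|E) = O(S)·[P(E|S)/P(E|¬S)], hence O(S) = O(S|E)/LR.
Posterior odds = 0.145/(1−0.145) = 0.1696. LR = 0.56/0.45 = 1.2444.
Prior odds = 0.1696/1.2444 = 0.1363, so P(S) = 0.1363/(1+0.1363) ≈ 0.12.

P(S) = 0.12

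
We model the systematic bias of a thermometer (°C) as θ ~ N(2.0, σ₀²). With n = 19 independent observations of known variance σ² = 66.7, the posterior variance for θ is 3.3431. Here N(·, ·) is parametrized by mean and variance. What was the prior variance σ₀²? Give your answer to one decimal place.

Posterior precision equals prior precision plus data precision: 1/σ_n² = 1/σ₀² + n/σ².
So 1/σ₀² = 1/3.3431 − 19/66.7 = 0.299124 − 0.284858 = 0.014266.
Hence σ₀² = 1/0.014266 ≈ 70.1.

σ₀² = 70.1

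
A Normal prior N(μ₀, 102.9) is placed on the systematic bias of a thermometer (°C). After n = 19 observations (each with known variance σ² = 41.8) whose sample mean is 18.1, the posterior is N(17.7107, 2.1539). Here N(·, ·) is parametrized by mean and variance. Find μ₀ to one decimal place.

The posterior mean is a precision-weighted average: μ_n = (τ₀μ₀ + τ_data·x̄)/(τ₀+τ_data), with τ₀=1/σ₀² and τ_data=n/σ².
Here τ₀ = 1/102.9 = 0.009718 and τ_data = 19/41.8 = 0.454545, so τ_n = 0.464263.
Rearranging for μ₀: μ₀ = (μ_n·τ_n − τ_data·x̄)/τ₀ = (17.7107·0.464263 − 0.454545·18.1) / 0.009718 = -0.004842/0.009718 ≈ -0.5.

μ₀ = -0.5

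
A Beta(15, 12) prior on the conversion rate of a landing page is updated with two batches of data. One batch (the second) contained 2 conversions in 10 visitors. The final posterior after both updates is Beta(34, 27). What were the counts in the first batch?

Because Beta–binomial updating is additive in the counts, the combined data contributed (α_post−α_prior, β_post−β_prior) successes and failures.
Total across both batches: 34−15=19 conversions, 27−12=15 bounces.
Subtract the second batch: 19−2=17 conversions and 15−8=7 bounces.

17 conversions and 7 bounces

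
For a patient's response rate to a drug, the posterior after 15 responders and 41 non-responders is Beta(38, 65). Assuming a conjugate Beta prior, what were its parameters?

Beta(23, 24)

Under Beta–binomial conjugacy the posterior parameters are (a+s, b+f).
Subtract the data counts: 38−15=23, 65−41=24.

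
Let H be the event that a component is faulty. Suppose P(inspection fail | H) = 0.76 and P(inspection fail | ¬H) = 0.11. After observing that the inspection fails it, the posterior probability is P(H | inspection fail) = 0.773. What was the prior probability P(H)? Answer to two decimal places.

Bayes' rule in odds form gives O(H|E) = O(H)·[P(E|H)/P(E|¬H)], hence O(H) = O(H|E)/LR.
Posterior odds = 0.773/(1−0.773) = 3.4053. LR = 0.76/0.11 = 6.9091.
Prior odds = 3.4053/6.9091 = 0.4929, so P(H) = 0.4929/(1+0.4929) ≈ 0.33.

P(H) = 0.33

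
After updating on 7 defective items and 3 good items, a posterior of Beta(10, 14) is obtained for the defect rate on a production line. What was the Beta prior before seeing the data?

Under Beta–binomial conjugacy the posterior parameters are (a+s, b+f).
So a = 10 − 7 = 3 and b = 14 − 3 = 11.

Beta(3, 11)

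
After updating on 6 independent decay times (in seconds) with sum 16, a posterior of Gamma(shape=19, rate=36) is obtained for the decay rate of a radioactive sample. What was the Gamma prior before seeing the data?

Gamma–exponential conjugacy: posterior shape = α + n, posterior rate = β + Σtᵢ.
So α = 19 − 6 = 13 and β = 36 − 16 = 20.

Gamma(shape=13, rate=20)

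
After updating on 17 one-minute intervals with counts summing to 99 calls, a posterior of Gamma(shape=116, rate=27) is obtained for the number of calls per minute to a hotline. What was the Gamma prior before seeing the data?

Gamma–Poisson conjugacy: posterior shape = α + Σxᵢ, posterior rate = β + n.
So α = 116 − 99 = 17 and β = 27 − 17 = 10.

Gamma(shape=17, rate=10)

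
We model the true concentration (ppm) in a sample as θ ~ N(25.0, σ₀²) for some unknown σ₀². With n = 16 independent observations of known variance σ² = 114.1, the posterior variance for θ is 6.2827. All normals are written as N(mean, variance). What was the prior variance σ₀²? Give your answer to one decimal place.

σ₀² = 52.8

For the Normal–Normal model with known σ², precisions add: τ_n = τ₀ + n/σ².
So 1/σ₀² = 1/6.2827 − 16/114.1 = 0.159167 − 0.140228 = 0.018939.
Hence σ₀² = 1/0.018939 ≈ 52.8.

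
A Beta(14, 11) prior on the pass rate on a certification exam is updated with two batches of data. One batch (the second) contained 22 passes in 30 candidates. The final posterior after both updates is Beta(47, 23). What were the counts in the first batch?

11 passes and 4 failures

Sequential conjugate updates are equivalent to a single update on the pooled data, so total successes = posterior α − prior α and total failures = posterior β − prior β.
Total across both batches: 47−14=33 passes, 23−11=12 failures.
Subtract the second batch: 33−22=11 passes and 12−8=4 failures.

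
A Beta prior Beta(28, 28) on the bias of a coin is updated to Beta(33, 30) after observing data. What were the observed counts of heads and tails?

Beta is conjugate to the binomial likelihood: posterior = Beta(a+s, b+f).
Match parameters: s=33−28=5, f=30−28=2.

5 heads and 2 tails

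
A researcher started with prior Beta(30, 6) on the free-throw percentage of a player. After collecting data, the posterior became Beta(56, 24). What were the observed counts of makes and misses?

A Beta(a, b) prior with s successes and f failures in binomial data gives a Beta(a+s, b+f) posterior.
Match parameters: s=56−30=26, f=24−6=18.

26 makes and 18 misses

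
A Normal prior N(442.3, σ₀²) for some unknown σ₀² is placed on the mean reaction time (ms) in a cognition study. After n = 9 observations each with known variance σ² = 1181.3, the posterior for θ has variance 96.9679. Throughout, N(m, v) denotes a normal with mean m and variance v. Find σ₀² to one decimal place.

σ₀² = 371.2

Posterior precision equals prior precision plus data precision: 1/σ_n² = 1/σ₀² + n/σ².
So 1/σ₀² = 1/96.9679 − 9/1181.3 = 0.010313 − 0.007619 = 0.002694.
Hence σ₀² = 1/0.002694 ≈ 371.2.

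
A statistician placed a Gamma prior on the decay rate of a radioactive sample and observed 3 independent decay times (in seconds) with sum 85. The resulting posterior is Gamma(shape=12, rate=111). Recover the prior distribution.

Gamma(shape=9, rate=26)

Gamma–exponential conjugacy: posterior shape = α + n, posterior rate = β + Σtᵢ.
So α = 12 − 3 = 9 and β = 111 − 85 = 26.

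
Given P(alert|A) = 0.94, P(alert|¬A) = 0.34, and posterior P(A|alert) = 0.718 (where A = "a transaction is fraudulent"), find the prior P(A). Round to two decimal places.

P(A) = 0.48

Bayes' rule in odds form gives O(A|E) = O(A)·[P(E|A)/P(E|¬A)], hence O(A) = O(A|E)/LR.
Posterior odds = 0.718/(1−0.718) = 2.5461. LR = 0.94/0.34 = 2.7647.
Prior odds = 2.5461/2.7647 = 0.9209, so P(A) = 0.9209/(1+0.9209) ≈ 0.48.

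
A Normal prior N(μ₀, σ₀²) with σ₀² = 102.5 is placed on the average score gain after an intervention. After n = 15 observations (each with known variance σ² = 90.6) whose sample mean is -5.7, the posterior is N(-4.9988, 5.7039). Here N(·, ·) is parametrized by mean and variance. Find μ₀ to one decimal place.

With known observation variance, the Normal–Normal posterior has precision τ_n = τ₀ + n/σ² and mean μ_n = (τ₀μ₀ + (n/σ²)x̄)/τ_n.
Here τ₀ = 1/102.5 = 0.009756 and τ_data = 15/90.6 = 0.165563, so τ_n = 0.175319.
Rearranging for μ₀: μ₀ = (μ_n·τ_n − τ_data·x̄)/τ₀ = (-4.9988·0.175319 − 0.165563·-5.7) / 0.009756 = 0.067324/0.009756 ≈ 6.9.

μ₀ = 6.9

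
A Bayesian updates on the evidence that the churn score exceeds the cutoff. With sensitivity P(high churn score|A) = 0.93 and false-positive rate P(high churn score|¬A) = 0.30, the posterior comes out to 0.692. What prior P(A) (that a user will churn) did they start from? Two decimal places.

Bayes' rule in odds form gives O(A|E) = O(A)·[P(E|A)/P(E|¬A)], hence O(A) = O(A|E)/LR.
Posterior odds = 0.692/(1−0.692) = 2.2468. LR = 0.93/0.30 = 3.1000.
Prior odds = 2.2468/3.1000 = 0.7248, so P(A) = 0.7248/(1+0.7248) ≈ 0.42.

P(A) = 0.42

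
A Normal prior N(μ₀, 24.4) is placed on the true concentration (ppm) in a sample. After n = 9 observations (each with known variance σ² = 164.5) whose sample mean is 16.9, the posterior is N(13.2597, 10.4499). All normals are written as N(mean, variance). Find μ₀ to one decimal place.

The posterior mean is a precision-weighted average: μ_n = (τ₀μ₀ + τ_data·x̄)/(τ₀+τ_data), with τ₀=1/σ₀² and τ_data=n/σ².
Here τ₀ = 1/24.4 = 0.040984 and τ_data = 9/164.5 = 0.054711, so τ_n = 0.095695.
Rearranging for μ₀: μ₀ = (μ_n·τ_n − τ_data·x̄)/τ₀ = (13.2597·0.095695 − 0.054711·16.9) / 0.040984 = 0.344271/0.040984 ≈ 8.4.

μ₀ = 8.4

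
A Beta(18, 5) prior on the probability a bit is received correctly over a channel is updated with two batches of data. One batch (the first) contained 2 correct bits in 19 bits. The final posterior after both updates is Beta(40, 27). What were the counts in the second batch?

Sequential conjugate updates are equivalent to a single update on the pooled data, so total successes = posterior α − prior α and total failures = posterior β − prior β.
Total across both batches: 40−18=22 correct bits, 27−5=22 errors.
Subtract the first batch: 22−2=20 correct bits and 22−17=5 errors.

20 correct bits and 5 errors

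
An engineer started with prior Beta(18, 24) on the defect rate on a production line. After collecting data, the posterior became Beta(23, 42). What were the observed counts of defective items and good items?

A Beta(a, b) prior with s successes and f failures in binomial data gives a Beta(a+s, b+f) posterior.
So s = 23 − 18 = 5 and f = 42 − 24 = 18.

5 defective items and 18 good items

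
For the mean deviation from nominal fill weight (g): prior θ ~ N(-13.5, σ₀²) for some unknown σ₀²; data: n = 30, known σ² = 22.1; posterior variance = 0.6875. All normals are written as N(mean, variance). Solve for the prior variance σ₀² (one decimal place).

For the Normal–Normal model with known σ², precisions add: τ_n = τ₀ + n/σ².
So 1/σ₀² = 1/0.6875 − 30/22.1 = 1.454545 − 1.357466 = 0.097079.
Hence σ₀² = 1/0.097079 ≈ 10.3.

σ₀² = 10.3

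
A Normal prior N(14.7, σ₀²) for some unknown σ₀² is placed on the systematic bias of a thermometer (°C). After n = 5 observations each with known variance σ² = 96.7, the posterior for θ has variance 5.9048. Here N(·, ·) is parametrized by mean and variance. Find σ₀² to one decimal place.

Posterior precision equals prior precision plus data precision: 1/σ_n² = 1/σ₀² + n/σ².
So 1/σ₀² = 1/5.9048 − 5/96.7 = 0.169354 − 0.051706 = 0.117648.
Hence σ₀² = 1/0.117648 ≈ 8.5.

σ₀² = 8.5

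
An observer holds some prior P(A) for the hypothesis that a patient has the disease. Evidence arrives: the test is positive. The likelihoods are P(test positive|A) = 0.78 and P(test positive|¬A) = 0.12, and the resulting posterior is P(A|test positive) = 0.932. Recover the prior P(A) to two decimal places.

P(A) = 0.68

Bayes' rule in odds form gives O(A|E) = O(A)·[P(E|A)/P(E|¬A)], hence O(A) = O(A|E)/LR.
Posterior odds = 0.932/(1−0.932) = 13.7059. LR = 0.78/0.12 = 6.5000.
Prior odds = 13.7059/6.5000 = 2.1086, so P(A) = 2.1086/(1+2.1086) ≈ 0.68.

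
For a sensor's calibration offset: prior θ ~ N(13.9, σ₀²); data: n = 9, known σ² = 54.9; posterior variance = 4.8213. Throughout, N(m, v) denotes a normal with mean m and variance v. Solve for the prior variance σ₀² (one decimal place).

σ₀² = 23.0

For the Normal–Normal model with known σ², precisions add: τ_n = τ₀ + n/σ².
So 1/σ₀² = 1/4.8213 − 9/54.9 = 0.207413 − 0.163934 = 0.043479.
Hence σ₀² = 1/0.043479 ≈ 23.0.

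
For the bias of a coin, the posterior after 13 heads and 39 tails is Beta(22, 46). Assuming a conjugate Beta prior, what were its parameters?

Under Beta–binomial conjugacy the posterior parameters are (a+s, b+f).
So a = 22 − 13 = 9 and b = 46 − 39 = 7.

Beta(9, 7)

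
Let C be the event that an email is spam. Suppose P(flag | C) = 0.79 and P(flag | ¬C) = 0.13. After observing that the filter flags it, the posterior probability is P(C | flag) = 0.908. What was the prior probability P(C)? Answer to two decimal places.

P(C) = 0.62

In odds form, posterior odds = prior odds × likelihood ratio, so prior odds = posterior odds ÷ LR.
Posterior odds = 0.908/(1−0.908) = 9.8696. LR = 0.79/0.13 = 6.0769.
Prior odds = 9.8696/6.0769 = 1.6241, so P(C) = 1.6241/(1+1.6241) ≈ 0.62.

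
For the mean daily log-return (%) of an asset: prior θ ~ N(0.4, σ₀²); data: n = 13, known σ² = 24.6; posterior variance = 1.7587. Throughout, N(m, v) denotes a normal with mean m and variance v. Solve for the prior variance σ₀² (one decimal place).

Posterior precision equals prior precision plus data precision: 1/σ_n² = 1/σ₀² + n/σ².
So 1/σ₀² = 1/1.7587 − 13/24.6 = 0.568602 − 0.528455 = 0.040147.
Hence σ₀² = 1/0.040147 ≈ 24.9.

σ₀² = 24.9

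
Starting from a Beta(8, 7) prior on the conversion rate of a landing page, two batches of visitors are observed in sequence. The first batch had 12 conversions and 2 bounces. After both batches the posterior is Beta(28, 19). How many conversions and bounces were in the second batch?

Because Beta–binomial updating is additive in the counts, the combined data contributed (α_post−α_prior, β_post−β_prior) successes and failures.
Total across both batches: 28−8=20 conversions, 19−7=12 bounces.
Subtract the first batch: 20−12=8 conversions and 12−2=10 bounces.

8 conversions and 10 bounces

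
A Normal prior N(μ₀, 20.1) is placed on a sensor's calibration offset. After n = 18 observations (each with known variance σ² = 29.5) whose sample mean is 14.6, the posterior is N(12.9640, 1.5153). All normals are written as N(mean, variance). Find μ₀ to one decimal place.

μ₀ = -7.1

The posterior mean is a precision-weighted average: μ_n = (τ₀μ₀ + τ_data·x̄)/(τ₀+τ_data), with τ₀=1/σ₀² and τ_data=n/σ².
Here τ₀ = 1/20.1 = 0.049751 and τ_data = 18/29.5 = 0.610169, so τ_n = 0.659920.
Rearranging for μ₀: μ₀ = (μ_n·τ_n − τ_data·x̄)/τ₀ = (12.9640·0.659920 − 0.610169·14.6) / 0.049751 = -0.353265/0.049751 ≈ -7.1.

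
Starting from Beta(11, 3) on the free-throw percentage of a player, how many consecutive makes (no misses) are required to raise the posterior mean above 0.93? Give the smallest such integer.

After k makes and 0 misses the posterior is Beta(11+k, 3), with mean (11+k)/(11+3+k).
Set (11+k)/(14+k) > 0.93 and solve: k > (0.93·14 − 11)/(1 − 0.93) = 28.857.
The smallest integer exceeding 28.857 is 29.

k = 29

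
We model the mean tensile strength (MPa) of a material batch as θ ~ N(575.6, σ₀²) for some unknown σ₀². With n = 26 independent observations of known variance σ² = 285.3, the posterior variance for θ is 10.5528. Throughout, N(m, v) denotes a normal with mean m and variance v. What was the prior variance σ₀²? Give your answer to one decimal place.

σ₀² = 275.5

For the Normal–Normal model with known σ², precisions add: τ_n = τ₀ + n/σ².
So 1/σ₀² = 1/10.5528 − 26/285.3 = 0.094762 − 0.091132 = 0.003630.
Hence σ₀² = 1/0.003630 ≈ 275.5.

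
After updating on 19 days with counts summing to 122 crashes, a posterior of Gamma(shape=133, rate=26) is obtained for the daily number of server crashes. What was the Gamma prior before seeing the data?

Gamma(shape=11, rate=7)

A Gamma(α, β) prior (rate parametrization) on a Poisson rate with n observations summing to S gives posterior Gamma(α+S, β+n).
So α = 133 − 122 = 11 and β = 26 − 19 = 7.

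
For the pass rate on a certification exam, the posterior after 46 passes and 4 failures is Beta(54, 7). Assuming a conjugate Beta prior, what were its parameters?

Under Beta–binomial conjugacy the posterior parameters are (a+s, b+f).
Subtract the data counts: 54−46=8, 7−4=3.

Beta(8, 3)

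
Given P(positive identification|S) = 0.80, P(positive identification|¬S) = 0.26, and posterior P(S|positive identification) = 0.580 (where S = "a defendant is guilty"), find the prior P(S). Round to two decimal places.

P(S) = 0.31

In odds form, posterior odds = prior odds × likelihood ratio, so prior odds = posterior odds ÷ LR.
Posterior odds = 0.580/(1−0.580) = 1.3810. LR = 0.80/0.26 = 3.0769.
Prior odds = 1.3810/3.0769 = 0.4488, so P(S) = 0.4488/(1+0.4488) ≈ 0.31.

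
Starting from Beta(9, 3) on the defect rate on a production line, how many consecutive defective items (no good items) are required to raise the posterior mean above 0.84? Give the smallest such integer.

k = 7

After k defective items and 0 good items the posterior is Beta(9+k, 3), with mean (9+k)/(9+3+k).
Set (9+k)/(12+k) > 0.84 and solve: k > (0.84·12 − 9)/(1 − 0.84) = 6.750.
The smallest integer exceeding 6.750 is 7, and checking k=7: (16)/(19) = 0.8421 > 0.84.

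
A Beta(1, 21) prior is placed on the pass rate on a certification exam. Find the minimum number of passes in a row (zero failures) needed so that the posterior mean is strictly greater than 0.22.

After k passes and 0 failures the posterior is Beta(1+k, 21), with mean (1+k)/(1+21+k).
Set (1+k)/(22+k) > 0.22 and solve: k > (0.22·22 − 1)/(1 − 0.22) = 4.923.
The smallest integer exceeding 4.923 is 5.

k = 5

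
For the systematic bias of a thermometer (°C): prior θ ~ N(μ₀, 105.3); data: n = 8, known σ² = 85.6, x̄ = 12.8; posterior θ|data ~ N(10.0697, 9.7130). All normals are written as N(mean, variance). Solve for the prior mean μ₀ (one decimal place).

With known observation variance, the Normal–Normal posterior has precision τ_n = τ₀ + n/σ² and mean μ_n = (τ₀μ₀ + (n/σ²)x̄)/τ_n.
Here τ₀ = 1/105.3 = 0.009497 and τ_data = 8/85.6 = 0.093458, so τ_n = 0.102955.
Rearranging for μ₀: μ₀ = (μ_n·τ_n − τ_data·x̄)/τ₀ = (10.0697·0.102955 − 0.093458·12.8) / 0.009497 = -0.159536/0.009497 ≈ -16.8.

μ₀ = -16.8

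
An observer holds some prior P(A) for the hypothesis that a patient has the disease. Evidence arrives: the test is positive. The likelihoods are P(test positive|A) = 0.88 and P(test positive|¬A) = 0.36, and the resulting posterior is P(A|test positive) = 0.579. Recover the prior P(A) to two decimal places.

P(A) = 0.36

Bayes' rule in odds form gives O(A|E) = O(A)·[P(E|A)/P(E|¬A)], hence O(A) = O(A|E)/LR.
Posterior odds = 0.579/(1−0.579) = 1.3753. LR = 0.88/0.36 = 2.4444.
Prior odds = 1.3753/2.4444 = 0.5626, so P(A) = 0.5626/(1+0.5626) ≈ 0.36.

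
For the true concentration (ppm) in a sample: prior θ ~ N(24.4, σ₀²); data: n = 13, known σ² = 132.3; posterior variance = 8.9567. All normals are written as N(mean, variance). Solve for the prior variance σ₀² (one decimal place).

σ₀² = 74.7

For the Normal–Normal model with known σ², precisions add: τ_n = τ₀ + n/σ².
So 1/σ₀² = 1/8.9567 − 13/132.3 = 0.111648 − 0.098262 = 0.013386.
Hence σ₀² = 1/0.013386 ≈ 74.7.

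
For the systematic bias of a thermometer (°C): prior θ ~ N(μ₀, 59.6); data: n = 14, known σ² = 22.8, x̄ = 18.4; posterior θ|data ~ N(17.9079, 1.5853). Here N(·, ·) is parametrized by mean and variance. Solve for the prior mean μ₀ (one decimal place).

The posterior mean is a precision-weighted average: μ_n = (τ₀μ₀ + τ_data·x̄)/(τ₀+τ_data), with τ₀=1/σ₀² and τ_data=n/σ².
Here τ₀ = 1/59.6 = 0.016779 and τ_data = 14/22.8 = 0.614035, so τ_n = 0.630814.
Rearranging for μ₀: μ₀ = (μ_n·τ_n − τ_data·x̄)/τ₀ = (17.9079·0.630814 − 0.614035·18.4) / 0.016779 = -0.001690/0.016779 ≈ -0.1.

μ₀ = -0.1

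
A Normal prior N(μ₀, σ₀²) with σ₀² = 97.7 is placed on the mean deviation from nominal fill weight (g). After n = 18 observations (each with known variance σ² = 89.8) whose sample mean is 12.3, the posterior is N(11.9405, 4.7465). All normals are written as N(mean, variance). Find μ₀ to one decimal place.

μ₀ = 4.9

With known observation variance, the Normal–Normal posterior has precision τ_n = τ₀ + n/σ² and mean μ_n = (τ₀μ₀ + (n/σ²)x̄)/τ_n.
Here τ₀ = 1/97.7 = 0.010235 and τ_data = 18/89.8 = 0.200445, so τ_n = 0.210680.
Rearranging for μ₀: μ₀ = (μ_n·τ_n − τ_data·x̄)/τ₀ = (11.9405·0.210680 − 0.200445·12.3) / 0.010235 = 0.050151/0.010235 ≈ 4.9.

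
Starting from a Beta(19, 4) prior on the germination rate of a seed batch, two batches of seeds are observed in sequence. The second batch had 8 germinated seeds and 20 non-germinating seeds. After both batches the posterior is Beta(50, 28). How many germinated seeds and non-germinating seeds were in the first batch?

23 germinated seeds and 4 non-germinating seeds

Because Beta–binomial updating is additive in the counts, the combined data contributed (α_post−α_prior, β_post−β_prior) successes and failures.
Total across both batches: 50−19=31 germinated seeds, 28−4=24 non-germinating seeds.
Subtract the second batch: 31−8=23 germinated seeds and 24−20=4 non-germinating seeds.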